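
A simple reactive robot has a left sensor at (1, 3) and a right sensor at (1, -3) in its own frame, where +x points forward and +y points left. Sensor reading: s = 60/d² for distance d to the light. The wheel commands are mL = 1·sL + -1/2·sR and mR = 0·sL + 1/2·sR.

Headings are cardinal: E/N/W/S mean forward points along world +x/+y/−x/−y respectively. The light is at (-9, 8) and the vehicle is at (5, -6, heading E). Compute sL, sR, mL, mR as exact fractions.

left sensor world pos  = (6, -3); dL² = 346
right sensor world pos = (6, -9); dR² = 514
sL = 60/346 = 30/173
sR = 60/514 = 30/257
mL = 1·sL + -1/2·sR = 5115/44461
mR = 0·sL + 1/2·sR = 15/257

30/173 30/257 5115/44461 15/257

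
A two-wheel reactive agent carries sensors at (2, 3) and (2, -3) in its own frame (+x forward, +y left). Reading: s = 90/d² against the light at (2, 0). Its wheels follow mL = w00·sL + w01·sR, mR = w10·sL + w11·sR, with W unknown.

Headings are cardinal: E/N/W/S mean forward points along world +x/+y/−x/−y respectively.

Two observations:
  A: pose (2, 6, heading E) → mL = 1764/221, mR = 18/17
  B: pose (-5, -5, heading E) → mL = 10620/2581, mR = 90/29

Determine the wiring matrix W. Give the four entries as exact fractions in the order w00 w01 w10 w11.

1 1 1 0

obs A: pose=(2,6,E) → sL=18/17, sR=90/13, mL=1764/221, mR=18/17
obs B: pose=(-5,-5,E) → sL=90/29, sR=90/89, mL=10620/2581, mR=90/29
sensor matrix S = [[18/17, 90/13], [90/29, 90/89]]; det S = -11644560/570401
solve [mL_A; mL_B] = S·[w00; w01] and [mR_A; mR_B] = S·[w10; w11]:
  w00 = 1, w01 = 1, w10 = 1, w11 = 0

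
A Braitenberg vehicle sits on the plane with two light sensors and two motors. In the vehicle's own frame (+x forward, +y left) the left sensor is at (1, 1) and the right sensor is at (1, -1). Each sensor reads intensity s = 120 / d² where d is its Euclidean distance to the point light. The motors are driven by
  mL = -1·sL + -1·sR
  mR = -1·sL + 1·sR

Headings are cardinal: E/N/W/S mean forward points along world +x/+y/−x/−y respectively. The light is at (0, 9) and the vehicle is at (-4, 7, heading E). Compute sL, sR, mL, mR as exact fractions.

12 20/3 -56/3 -16/3

left sensor world pos  = (-3, 8); dL² = 10
right sensor world pos = (-3, 6); dR² = 18
sL = 120/10 = 12
sR = 120/18 = 20/3
mL = -1·sL + -1·sR = -56/3
mR = -1·sL + 1·sR = -16/3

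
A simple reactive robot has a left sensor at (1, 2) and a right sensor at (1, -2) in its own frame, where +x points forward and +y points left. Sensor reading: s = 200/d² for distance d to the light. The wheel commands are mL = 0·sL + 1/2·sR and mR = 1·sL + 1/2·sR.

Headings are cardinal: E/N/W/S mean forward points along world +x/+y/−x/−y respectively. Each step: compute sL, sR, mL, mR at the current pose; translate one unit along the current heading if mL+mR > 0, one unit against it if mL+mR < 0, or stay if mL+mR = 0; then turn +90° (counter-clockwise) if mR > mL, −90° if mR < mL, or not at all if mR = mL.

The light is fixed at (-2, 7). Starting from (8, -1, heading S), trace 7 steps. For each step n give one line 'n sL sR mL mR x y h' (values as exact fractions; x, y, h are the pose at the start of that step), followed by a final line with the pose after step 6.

0 8/9 40/29 20/29 412/261 8 -1 S
1 20/17 100/121 50/121 3270/2057 8 -2 E
2 40/29 200/233 100/233 12220/6757 9 -2 N
3 1 25/17 25/34 59/34 9 -1 W
4 8/9 40/29 20/29 412/261 8 -1 S
5 20/17 100/121 50/121 3270/2057 8 -2 E
6 40/29 200/233 100/233 12220/6757 9 -2 N
final 9 -1 W

n=0: pose=(8,-1,S); sL=8/9, sR=40/29; mL=20/29, mR=412/261; mL+mR=592/261 → advance +1; mR−mL=8/9 → turn +1·90°
n=1: pose=(8,-2,E); sL=20/17, sR=100/121; mL=50/121, mR=3270/2057; mL+mR=4120/2057 → advance +1; mR−mL=20/17 → turn +1·90°
n=2: pose=(9,-2,N); sL=40/29, sR=200/233; mL=100/233, mR=12220/6757; mL+mR=15120/6757 → advance +1; mR−mL=40/29 → turn +1·90°
n=3: pose=(9,-1,W); sL=1, sR=25/17; mL=25/34, mR=59/34; mL+mR=42/17 → advance +1; mR−mL=1 → turn +1·90°
n=4: pose=(8,-1,S); sL=8/9, sR=40/29; mL=20/29, mR=412/261; mL+mR=592/261 → advance +1; mR−mL=8/9 → turn +1·90°
n=5: pose=(8,-2,E); sL=20/17, sR=100/121; mL=50/121, mR=3270/2057; mL+mR=4120/2057 → advance +1; mR−mL=20/17 → turn +1·90°
n=6: pose=(9,-2,N); sL=40/29, sR=200/233; mL=100/233, mR=12220/6757; mL+mR=15120/6757 → advance +1; mR−mL=40/29 → turn +1·90°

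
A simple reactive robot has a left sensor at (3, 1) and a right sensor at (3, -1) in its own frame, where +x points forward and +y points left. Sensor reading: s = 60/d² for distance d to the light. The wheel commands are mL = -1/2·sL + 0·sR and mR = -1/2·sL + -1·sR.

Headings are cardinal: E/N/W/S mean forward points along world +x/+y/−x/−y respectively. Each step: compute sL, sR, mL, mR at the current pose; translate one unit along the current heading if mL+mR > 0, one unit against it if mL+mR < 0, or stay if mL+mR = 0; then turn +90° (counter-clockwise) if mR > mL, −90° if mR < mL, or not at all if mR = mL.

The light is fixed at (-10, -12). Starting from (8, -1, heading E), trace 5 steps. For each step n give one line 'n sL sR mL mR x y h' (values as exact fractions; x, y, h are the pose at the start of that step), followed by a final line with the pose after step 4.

n=0: pose=(8,-1,E); sL=4/39, sR=60/541; mL=-2/39, mR=-3422/21099; mL+mR=-4504/21099 → advance -1; mR−mL=-60/541 → turn -1·90°
n=1: pose=(7,-1,S); sL=15/97, sR=3/16; mL=-15/194, mR=-411/1552; mL+mR=-531/1552 → advance -1; mR−mL=-3/16 → turn -1·90°
n=2: pose=(7,0,W); sL=60/317, sR=12/73; mL=-30/317, mR=-5994/23141; mL+mR=-8184/23141 → advance -1; mR−mL=-12/73 → turn -1·90°
n=3: pose=(8,0,N); sL=30/257, sR=30/293; mL=-15/257, mR=-12105/75301; mL+mR=-16500/75301 → advance -1; mR−mL=-30/293 → turn -1·90°
n=4: pose=(8,-1,E); sL=4/39, sR=60/541; mL=-2/39, mR=-3422/21099; mL+mR=-4504/21099 → advance -1; mR−mL=-60/541 → turn -1·90°

0 4/39 60/541 -2/39 -3422/21099 8 -1 E
1 15/97 3/16 -15/194 -411/1552 7 -1 S
2 60/317 12/73 -30/317 -5994/23141 7 0 W
3 30/257 30/293 -15/257 -12105/75301 8 0 N
4 4/39 60/541 -2/39 -3422/21099 8 -1 E
final 7 -1 S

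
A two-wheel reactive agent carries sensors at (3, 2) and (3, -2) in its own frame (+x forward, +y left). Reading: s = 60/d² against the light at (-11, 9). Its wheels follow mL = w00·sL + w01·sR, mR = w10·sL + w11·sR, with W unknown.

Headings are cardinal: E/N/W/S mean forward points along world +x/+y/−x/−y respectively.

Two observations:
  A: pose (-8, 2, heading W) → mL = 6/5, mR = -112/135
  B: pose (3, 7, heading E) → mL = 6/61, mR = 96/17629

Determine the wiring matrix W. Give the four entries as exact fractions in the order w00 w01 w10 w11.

0 1/2 1/2 -1/2

obs A: pose=(-8,2,W) → sL=20/27, sR=12/5, mL=6/5, mR=-112/135
obs B: pose=(3,7,E) → sL=60/289, sR=12/61, mL=6/61, mR=96/17629
sensor matrix S = [[20/27, 12/5], [60/289, 12/61]]; det S = -55936/158661
solve [mL_A; mL_B] = S·[w00; w01] and [mR_A; mR_B] = S·[w10; w11]:
  w00 = 0, w01 = 1/2, w10 = 1/2, w11 = -1/2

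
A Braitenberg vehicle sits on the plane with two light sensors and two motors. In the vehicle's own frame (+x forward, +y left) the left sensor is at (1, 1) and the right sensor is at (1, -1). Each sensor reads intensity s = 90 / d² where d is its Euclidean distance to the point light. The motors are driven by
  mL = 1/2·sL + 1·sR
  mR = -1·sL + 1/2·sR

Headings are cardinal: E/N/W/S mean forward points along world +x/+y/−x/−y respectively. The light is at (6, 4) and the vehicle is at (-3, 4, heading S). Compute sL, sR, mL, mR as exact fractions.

left sensor world pos  = (-2, 3); dL² = 65
right sensor world pos = (-4, 3); dR² = 101
sL = 90/65 = 18/13
sR = 90/101 = 90/101
mL = 1/2·sL + 1·sR = 2079/1313
mR = -1·sL + 1/2·sR = -1233/1313

18/13 90/101 2079/1313 -1233/1313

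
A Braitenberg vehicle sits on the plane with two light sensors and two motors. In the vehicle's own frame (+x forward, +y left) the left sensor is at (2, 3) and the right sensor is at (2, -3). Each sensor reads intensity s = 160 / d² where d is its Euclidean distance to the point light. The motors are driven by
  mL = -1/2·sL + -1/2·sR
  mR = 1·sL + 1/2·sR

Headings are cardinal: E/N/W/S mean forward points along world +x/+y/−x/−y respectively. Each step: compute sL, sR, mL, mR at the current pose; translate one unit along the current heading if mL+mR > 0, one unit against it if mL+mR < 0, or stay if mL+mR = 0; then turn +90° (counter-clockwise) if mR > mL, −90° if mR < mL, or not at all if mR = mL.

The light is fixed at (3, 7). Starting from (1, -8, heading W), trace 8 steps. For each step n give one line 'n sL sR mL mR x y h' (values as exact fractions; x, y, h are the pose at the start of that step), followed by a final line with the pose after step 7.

n=0: pose=(1,-8,W); sL=8/17, sR=1; mL=-25/34, mR=33/34; mL+mR=4/17 → advance +1; mR−mL=29/17 → turn +1·90°
n=1: pose=(0,-8,S); sL=160/289, sR=32/65; mL=-9824/18785, mR=15024/18785; mL+mR=80/289 → advance +1; mR−mL=24848/18785 → turn +1·90°
n=2: pose=(0,-9,E); sL=16/17, sR=80/181; mL=-2128/3077, mR=3576/3077; mL+mR=8/17 → advance +1; mR−mL=5704/3077 → turn +1·90°
n=3: pose=(1,-9,N); sL=160/221, sR=160/197; mL=-33440/43537, mR=49200/43537; mL+mR=80/221 → advance +1; mR−mL=82640/43537 → turn +1·90°
n=4: pose=(1,-8,W); sL=8/17, sR=1; mL=-25/34, mR=33/34; mL+mR=4/17 → advance +1; mR−mL=29/17 → turn +1·90°
n=5: pose=(0,-8,S); sL=160/289, sR=32/65; mL=-9824/18785, mR=15024/18785; mL+mR=80/289 → advance +1; mR−mL=24848/18785 → turn +1·90°
n=6: pose=(0,-9,E); sL=16/17, sR=80/181; mL=-2128/3077, mR=3576/3077; mL+mR=8/17 → advance +1; mR−mL=5704/3077 → turn +1·90°
n=7: pose=(1,-9,N); sL=160/221, sR=160/197; mL=-33440/43537, mR=49200/43537; mL+mR=80/221 → advance +1; mR−mL=82640/43537 → turn +1·90°

0 8/17 1 -25/34 33/34 1 -8 W
1 160/289 32/65 -9824/18785 15024/18785 0 -8 S
2 16/17 80/181 -2128/3077 3576/3077 0 -9 E
3 160/221 160/197 -33440/43537 49200/43537 1 -9 N
4 8/17 1 -25/34 33/34 1 -8 W
5 160/289 32/65 -9824/18785 15024/18785 0 -8 S
6 16/17 80/181 -2128/3077 3576/3077 0 -9 E
7 160/221 160/197 -33440/43537 49200/43537 1 -9 N
final 1 -8 W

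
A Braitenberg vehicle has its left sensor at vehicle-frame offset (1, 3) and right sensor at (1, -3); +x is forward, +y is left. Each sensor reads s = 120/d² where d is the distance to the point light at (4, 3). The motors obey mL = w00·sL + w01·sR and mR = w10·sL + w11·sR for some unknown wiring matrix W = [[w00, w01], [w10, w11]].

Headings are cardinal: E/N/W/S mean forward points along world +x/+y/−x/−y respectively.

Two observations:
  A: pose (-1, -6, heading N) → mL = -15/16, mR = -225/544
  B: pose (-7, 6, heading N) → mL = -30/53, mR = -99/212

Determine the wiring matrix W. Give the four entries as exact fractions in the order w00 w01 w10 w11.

-1 0 1/2 -1/2

obs A: pose=(-1,-6,N) → sL=15/16, sR=30/17, mL=-15/16, mR=-225/544
obs B: pose=(-7,6,N) → sL=30/53, sR=3/2, mL=-30/53, mR=-99/212
sensor matrix S = [[15/16, 30/17], [30/53, 3/2]]; det S = 11745/28832
solve [mL_A; mL_B] = S·[w00; w01] and [mR_A; mR_B] = S·[w10; w11]:
  w00 = -1, w01 = 0, w10 = 1/2, w11 = -1/2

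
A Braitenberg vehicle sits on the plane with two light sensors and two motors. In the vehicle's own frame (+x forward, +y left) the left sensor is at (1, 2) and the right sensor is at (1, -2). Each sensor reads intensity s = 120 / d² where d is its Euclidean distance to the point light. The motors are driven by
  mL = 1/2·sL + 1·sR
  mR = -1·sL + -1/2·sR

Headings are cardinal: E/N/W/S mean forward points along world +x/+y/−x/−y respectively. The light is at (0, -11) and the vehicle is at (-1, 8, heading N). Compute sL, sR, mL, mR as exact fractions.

120/409 120/401 73140/164009 -72660/164009

left sensor world pos  = (-3, 9); dL² = 409
right sensor world pos = (1, 9); dR² = 401
sL = 120/409 = 120/409
sR = 120/401 = 120/401
mL = 1/2·sL + 1·sR = 73140/164009
mR = -1·sL + -1/2·sR = -72660/164009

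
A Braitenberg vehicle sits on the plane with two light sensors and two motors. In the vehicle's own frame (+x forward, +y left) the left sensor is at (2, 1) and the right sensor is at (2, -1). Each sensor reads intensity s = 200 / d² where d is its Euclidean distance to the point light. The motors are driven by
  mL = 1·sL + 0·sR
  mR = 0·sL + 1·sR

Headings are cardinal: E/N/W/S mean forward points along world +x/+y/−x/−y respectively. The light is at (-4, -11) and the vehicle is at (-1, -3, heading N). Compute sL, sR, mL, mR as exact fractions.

left sensor world pos  = (-2, -1); dL² = 104
right sensor world pos = (0, -1); dR² = 116
sL = 200/104 = 25/13
sR = 200/116 = 50/29
mL = 1·sL + 0·sR = 25/13
mR = 0·sL + 1·sR = 50/29

25/13 50/29 25/13 50/29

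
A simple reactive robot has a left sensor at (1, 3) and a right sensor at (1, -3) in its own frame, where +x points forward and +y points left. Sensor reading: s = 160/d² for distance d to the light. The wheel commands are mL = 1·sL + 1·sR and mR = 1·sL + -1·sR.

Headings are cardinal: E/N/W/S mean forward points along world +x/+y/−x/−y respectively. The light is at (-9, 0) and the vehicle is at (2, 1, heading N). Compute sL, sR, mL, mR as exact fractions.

left sensor world pos  = (-1, 2); dL² = 68
right sensor world pos = (5, 2); dR² = 200
sL = 160/68 = 40/17
sR = 160/200 = 4/5
mL = 1·sL + 1·sR = 268/85
mR = 1·sL + -1·sR = 132/85

40/17 4/5 268/85 132/85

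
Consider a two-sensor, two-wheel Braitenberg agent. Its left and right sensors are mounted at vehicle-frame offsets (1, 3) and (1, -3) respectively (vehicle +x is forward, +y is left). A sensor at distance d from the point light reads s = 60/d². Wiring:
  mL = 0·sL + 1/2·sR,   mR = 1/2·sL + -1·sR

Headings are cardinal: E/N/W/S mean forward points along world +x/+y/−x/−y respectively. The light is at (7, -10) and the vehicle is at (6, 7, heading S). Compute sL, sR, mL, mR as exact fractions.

3/13 15/68 15/136 -93/884

left sensor world pos  = (9, 6); dL² = 260
right sensor world pos = (3, 6); dR² = 272
sL = 60/260 = 3/13
sR = 60/272 = 15/68
mL = 0·sL + 1/2·sR = 15/136
mR = 1/2·sL + -1·sR = -93/884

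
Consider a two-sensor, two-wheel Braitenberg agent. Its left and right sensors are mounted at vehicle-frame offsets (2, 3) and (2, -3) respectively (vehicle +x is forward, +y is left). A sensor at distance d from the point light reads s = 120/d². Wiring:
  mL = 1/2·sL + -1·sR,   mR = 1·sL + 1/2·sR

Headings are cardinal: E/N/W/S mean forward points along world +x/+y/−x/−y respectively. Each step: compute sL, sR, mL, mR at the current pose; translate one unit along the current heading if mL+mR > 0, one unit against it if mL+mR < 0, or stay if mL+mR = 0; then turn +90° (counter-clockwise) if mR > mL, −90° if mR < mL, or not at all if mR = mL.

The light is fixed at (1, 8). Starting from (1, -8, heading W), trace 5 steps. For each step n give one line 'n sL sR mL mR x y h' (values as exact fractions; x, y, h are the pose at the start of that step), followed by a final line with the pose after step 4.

0 24/73 120/173 -6684/12629 8532/12629 1 -8 W
1 15/41 6/17 -237/1394 378/697 0 -8 S
2 120/197 120/401 420/78997 59940/78997 0 -9 E
3 20/39 20/39 -10/39 10/13 1 -9 N
4 24/73 120/173 -6684/12629 8532/12629 1 -8 W
final 0 -8 S

n=0: pose=(1,-8,W); sL=24/73, sR=120/173; mL=-6684/12629, mR=8532/12629; mL+mR=1848/12629 → advance +1; mR−mL=15216/12629 → turn +1·90°
n=1: pose=(0,-8,S); sL=15/41, sR=6/17; mL=-237/1394, mR=378/697; mL+mR=519/1394 → advance +1; mR−mL=993/1394 → turn +1·90°
n=2: pose=(0,-9,E); sL=120/197, sR=120/401; mL=420/78997, mR=59940/78997; mL+mR=60360/78997 → advance +1; mR−mL=59520/78997 → turn +1·90°
n=3: pose=(1,-9,N); sL=20/39, sR=20/39; mL=-10/39, mR=10/13; mL+mR=20/39 → advance +1; mR−mL=40/39 → turn +1·90°
n=4: pose=(1,-8,W); sL=24/73, sR=120/173; mL=-6684/12629, mR=8532/12629; mL+mR=1848/12629 → advance +1; mR−mL=15216/12629 → turn +1·90°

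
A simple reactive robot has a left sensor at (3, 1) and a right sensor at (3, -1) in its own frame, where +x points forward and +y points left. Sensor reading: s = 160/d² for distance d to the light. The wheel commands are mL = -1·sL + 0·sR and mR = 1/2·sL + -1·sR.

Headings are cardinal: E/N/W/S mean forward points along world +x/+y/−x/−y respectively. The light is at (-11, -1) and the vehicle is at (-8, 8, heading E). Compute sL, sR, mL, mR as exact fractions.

20/17 8/5 -20/17 -86/85

left sensor world pos  = (-5, 9); dL² = 136
right sensor world pos = (-5, 7); dR² = 100
sL = 160/136 = 20/17
sR = 160/100 = 8/5
mL = -1·sL + 0·sR = -20/17
mR = 1/2·sL + -1·sR = -86/85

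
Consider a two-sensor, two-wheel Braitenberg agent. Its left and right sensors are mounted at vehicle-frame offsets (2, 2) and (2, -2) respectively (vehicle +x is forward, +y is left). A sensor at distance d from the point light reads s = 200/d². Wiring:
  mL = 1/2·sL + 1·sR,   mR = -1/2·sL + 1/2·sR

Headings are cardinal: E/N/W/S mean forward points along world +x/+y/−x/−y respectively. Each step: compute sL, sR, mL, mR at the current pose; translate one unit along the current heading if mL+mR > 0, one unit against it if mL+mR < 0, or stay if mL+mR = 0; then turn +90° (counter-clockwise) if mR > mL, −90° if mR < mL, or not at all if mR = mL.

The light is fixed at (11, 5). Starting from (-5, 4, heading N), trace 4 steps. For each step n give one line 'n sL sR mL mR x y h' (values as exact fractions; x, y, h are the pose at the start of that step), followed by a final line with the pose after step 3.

0 8/13 200/197 3388/2561 512/2561 -5 4 N
1 1 1 3/2 0 -5 5 E
2 200/173 200/293 63900/50689 -12000/50689 -4 5 S
3 100/149 20/29 4430/4321 40/4321 -4 4 W
final -5 4 N

n=0: pose=(-5,4,N); sL=8/13, sR=200/197; mL=3388/2561, mR=512/2561; mL+mR=300/197 → advance +1; mR−mL=-2876/2561 → turn -1·90°
n=1: pose=(-5,5,E); sL=1, sR=1; mL=3/2, mR=0; mL+mR=3/2 → advance +1; mR−mL=-3/2 → turn -1·90°
n=2: pose=(-4,5,S); sL=200/173, sR=200/293; mL=63900/50689, mR=-12000/50689; mL+mR=300/293 → advance +1; mR−mL=-75900/50689 → turn -1·90°
n=3: pose=(-4,4,W); sL=100/149, sR=20/29; mL=4430/4321, mR=40/4321; mL+mR=30/29 → advance +1; mR−mL=-4390/4321 → turn -1·90°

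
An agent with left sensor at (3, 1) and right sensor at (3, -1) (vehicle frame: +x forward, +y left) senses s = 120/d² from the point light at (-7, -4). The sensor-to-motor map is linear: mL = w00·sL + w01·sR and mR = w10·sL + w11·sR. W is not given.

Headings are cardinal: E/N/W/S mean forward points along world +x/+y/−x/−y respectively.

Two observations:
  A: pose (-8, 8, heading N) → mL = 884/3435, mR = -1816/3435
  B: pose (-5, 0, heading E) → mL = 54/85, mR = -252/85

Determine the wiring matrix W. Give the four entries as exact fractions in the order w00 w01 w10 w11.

1 -1/2 -1/2 -1/2

obs A: pose=(-8,8,N) → sL=120/229, sR=8/15, mL=884/3435, mR=-1816/3435
obs B: pose=(-5,0,E) → sL=12/5, sR=60/17, mL=54/85, mR=-252/85
sensor matrix S = [[120/229, 8/15], [12/5, 60/17]]; det S = 55424/97325
solve [mL_A; mL_B] = S·[w00; w01] and [mR_A; mR_B] = S·[w10; w11]:
  w00 = 1, w01 = -1/2, w10 = -1/2, w11 = -1/2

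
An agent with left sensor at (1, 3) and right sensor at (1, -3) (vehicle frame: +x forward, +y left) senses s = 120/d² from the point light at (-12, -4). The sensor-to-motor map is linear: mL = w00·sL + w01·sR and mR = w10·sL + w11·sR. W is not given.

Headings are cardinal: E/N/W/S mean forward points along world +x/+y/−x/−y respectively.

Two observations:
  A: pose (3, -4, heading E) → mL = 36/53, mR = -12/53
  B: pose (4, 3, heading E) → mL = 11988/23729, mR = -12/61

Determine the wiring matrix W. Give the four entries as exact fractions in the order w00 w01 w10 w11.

obs A: pose=(3,-4,E) → sL=24/53, sR=24/53, mL=36/53, mR=-12/53
obs B: pose=(4,3,E) → sL=120/389, sR=24/61, mL=11988/23729, mR=-12/61
sensor matrix S = [[24/53, 24/53], [120/389, 24/61]]; det S = 48384/1257637
solve [mL_A; mL_B] = S·[w00; w01] and [mR_A; mR_B] = S·[w10; w11]:
  w00 = 1, w01 = 1/2, w10 = 0, w11 = -1/2

1 1/2 0 -1/2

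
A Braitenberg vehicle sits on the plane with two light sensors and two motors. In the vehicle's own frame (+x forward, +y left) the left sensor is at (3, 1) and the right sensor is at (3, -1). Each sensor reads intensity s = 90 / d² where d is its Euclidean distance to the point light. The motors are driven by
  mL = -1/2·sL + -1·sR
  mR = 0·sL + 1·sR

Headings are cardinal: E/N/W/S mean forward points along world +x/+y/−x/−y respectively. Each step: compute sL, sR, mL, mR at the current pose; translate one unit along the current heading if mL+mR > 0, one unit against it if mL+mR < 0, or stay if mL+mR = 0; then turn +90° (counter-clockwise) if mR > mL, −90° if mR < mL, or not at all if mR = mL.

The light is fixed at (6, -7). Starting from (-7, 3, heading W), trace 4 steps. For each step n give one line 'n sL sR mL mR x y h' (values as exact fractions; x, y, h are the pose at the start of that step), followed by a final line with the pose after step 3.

0 90/337 90/377 -47295/127049 90/377 -7 3 W
1 9/17 45/109 -2511/3706 45/109 -6 3 S
2 2/5 90/181 -631/905 90/181 -6 4 E
3 45/196 9/34 -2529/6664 9/34 -7 4 N
final -7 3 W

n=0: pose=(-7,3,W); sL=90/337, sR=90/377; mL=-47295/127049, mR=90/377; mL+mR=-45/337 → advance -1; mR−mL=77625/127049 → turn +1·90°
n=1: pose=(-6,3,S); sL=9/17, sR=45/109; mL=-2511/3706, mR=45/109; mL+mR=-9/34 → advance -1; mR−mL=4041/3706 → turn +1·90°
n=2: pose=(-6,4,E); sL=2/5, sR=90/181; mL=-631/905, mR=90/181; mL+mR=-1/5 → advance -1; mR−mL=1081/905 → turn +1·90°
n=3: pose=(-7,4,N); sL=45/196, sR=9/34; mL=-2529/6664, mR=9/34; mL+mR=-45/392 → advance -1; mR−mL=4293/6664 → turn +1·90°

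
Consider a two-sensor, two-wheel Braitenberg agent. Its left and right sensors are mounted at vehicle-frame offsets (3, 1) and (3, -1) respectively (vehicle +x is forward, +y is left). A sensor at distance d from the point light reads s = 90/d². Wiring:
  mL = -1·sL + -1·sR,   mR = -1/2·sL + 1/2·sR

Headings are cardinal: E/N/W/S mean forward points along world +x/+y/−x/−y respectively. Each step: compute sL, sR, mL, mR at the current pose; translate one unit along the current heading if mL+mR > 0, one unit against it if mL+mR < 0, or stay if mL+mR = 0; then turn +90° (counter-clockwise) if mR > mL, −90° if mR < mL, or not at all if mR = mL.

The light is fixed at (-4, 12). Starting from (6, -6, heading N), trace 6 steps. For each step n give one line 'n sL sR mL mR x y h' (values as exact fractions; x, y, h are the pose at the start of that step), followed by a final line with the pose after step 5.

0 5/17 45/173 -1630/2941 -50/2941 6 -6 N
1 90/449 90/373 -73980/167477 3420/167477 6 -7 W
2 45/314 45/292 -13635/45844 495/91688 7 -7 S
3 18/97 90/557 -18756/54029 -648/54029 7 -6 E
4 5/17 45/173 -1630/2941 -50/2941 6 -6 N
5 90/449 90/373 -73980/167477 3420/167477 6 -7 W
final 7 -7 S

n=0: pose=(6,-6,N); sL=5/17, sR=45/173; mL=-1630/2941, mR=-50/2941; mL+mR=-1680/2941 → advance -1; mR−mL=1580/2941 → turn +1·90°
n=1: pose=(6,-7,W); sL=90/449, sR=90/373; mL=-73980/167477, mR=3420/167477; mL+mR=-70560/167477 → advance -1; mR−mL=77400/167477 → turn +1·90°
n=2: pose=(7,-7,S); sL=45/314, sR=45/292; mL=-13635/45844, mR=495/91688; mL+mR=-26775/91688 → advance -1; mR−mL=27765/91688 → turn +1·90°
n=3: pose=(7,-6,E); sL=18/97, sR=90/557; mL=-18756/54029, mR=-648/54029; mL+mR=-19404/54029 → advance -1; mR−mL=18108/54029 → turn +1·90°
n=4: pose=(6,-6,N); sL=5/17, sR=45/173; mL=-1630/2941, mR=-50/2941; mL+mR=-1680/2941 → advance -1; mR−mL=1580/2941 → turn +1·90°
n=5: pose=(6,-7,W); sL=90/449, sR=90/373; mL=-73980/167477, mR=3420/167477; mL+mR=-70560/167477 → advance -1; mR−mL=77400/167477 → turn +1·90°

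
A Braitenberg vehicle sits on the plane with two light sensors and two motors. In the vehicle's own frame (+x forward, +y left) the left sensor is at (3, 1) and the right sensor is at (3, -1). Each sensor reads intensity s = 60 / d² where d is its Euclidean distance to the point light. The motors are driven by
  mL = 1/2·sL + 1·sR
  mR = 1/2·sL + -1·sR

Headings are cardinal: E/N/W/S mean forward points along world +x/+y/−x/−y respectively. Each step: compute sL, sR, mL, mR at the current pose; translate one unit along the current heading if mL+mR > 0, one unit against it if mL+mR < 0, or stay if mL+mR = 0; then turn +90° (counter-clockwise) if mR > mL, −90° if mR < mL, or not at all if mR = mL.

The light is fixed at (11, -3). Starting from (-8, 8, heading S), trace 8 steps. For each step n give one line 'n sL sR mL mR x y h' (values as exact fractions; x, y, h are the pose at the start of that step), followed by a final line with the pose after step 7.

0 15/97 15/116 2325/11252 -585/11252 -8 8 S
1 12/113 12/121 2082/13673 -630/13673 -8 7 W
2 6/61 6/53 525/3233 -207/3233 -9 7 N
3 60/433 60/389 37650/168437 -14310/168437 -9 8 E
4 15/97 15/116 2325/11252 -585/11252 -8 8 S
5 12/113 12/121 2082/13673 -630/13673 -8 7 W
6 6/61 6/53 525/3233 -207/3233 -9 7 N
7 60/433 60/389 37650/168437 -14310/168437 -9 8 E
final -8 8 S

n=0: pose=(-8,8,S); sL=15/97, sR=15/116; mL=2325/11252, mR=-585/11252; mL+mR=15/97 → advance +1; mR−mL=-15/58 → turn -1·90°
n=1: pose=(-8,7,W); sL=12/113, sR=12/121; mL=2082/13673, mR=-630/13673; mL+mR=12/113 → advance +1; mR−mL=-24/121 → turn -1·90°
n=2: pose=(-9,7,N); sL=6/61, sR=6/53; mL=525/3233, mR=-207/3233; mL+mR=6/61 → advance +1; mR−mL=-12/53 → turn -1·90°
n=3: pose=(-9,8,E); sL=60/433, sR=60/389; mL=37650/168437, mR=-14310/168437; mL+mR=60/433 → advance +1; mR−mL=-120/389 → turn -1·90°
n=4: pose=(-8,8,S); sL=15/97, sR=15/116; mL=2325/11252, mR=-585/11252; mL+mR=15/97 → advance +1; mR−mL=-15/58 → turn -1·90°
n=5: pose=(-8,7,W); sL=12/113, sR=12/121; mL=2082/13673, mR=-630/13673; mL+mR=12/113 → advance +1; mR−mL=-24/121 → turn -1·90°
n=6: pose=(-9,7,N); sL=6/61, sR=6/53; mL=525/3233, mR=-207/3233; mL+mR=6/61 → advance +1; mR−mL=-12/53 → turn -1·90°
n=7: pose=(-9,8,E); sL=60/433, sR=60/389; mL=37650/168437, mR=-14310/168437; mL+mR=60/433 → advance +1; mR−mL=-120/389 → turn -1·90°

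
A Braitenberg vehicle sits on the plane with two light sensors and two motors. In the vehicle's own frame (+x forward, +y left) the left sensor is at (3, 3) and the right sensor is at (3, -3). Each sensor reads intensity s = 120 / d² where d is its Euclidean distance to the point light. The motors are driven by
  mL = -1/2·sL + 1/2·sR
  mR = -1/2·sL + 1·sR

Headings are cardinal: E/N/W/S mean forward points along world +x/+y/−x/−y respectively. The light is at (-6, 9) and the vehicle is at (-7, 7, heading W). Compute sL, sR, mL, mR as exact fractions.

120/41 120/17 1440/697 3900/697

left sensor world pos  = (-10, 4); dL² = 41
right sensor world pos = (-10, 10); dR² = 17
sL = 120/41 = 120/41
sR = 120/17 = 120/17
mL = -1/2·sL + 1/2·sR = 1440/697
mR = -1/2·sL + 1·sR = 3900/697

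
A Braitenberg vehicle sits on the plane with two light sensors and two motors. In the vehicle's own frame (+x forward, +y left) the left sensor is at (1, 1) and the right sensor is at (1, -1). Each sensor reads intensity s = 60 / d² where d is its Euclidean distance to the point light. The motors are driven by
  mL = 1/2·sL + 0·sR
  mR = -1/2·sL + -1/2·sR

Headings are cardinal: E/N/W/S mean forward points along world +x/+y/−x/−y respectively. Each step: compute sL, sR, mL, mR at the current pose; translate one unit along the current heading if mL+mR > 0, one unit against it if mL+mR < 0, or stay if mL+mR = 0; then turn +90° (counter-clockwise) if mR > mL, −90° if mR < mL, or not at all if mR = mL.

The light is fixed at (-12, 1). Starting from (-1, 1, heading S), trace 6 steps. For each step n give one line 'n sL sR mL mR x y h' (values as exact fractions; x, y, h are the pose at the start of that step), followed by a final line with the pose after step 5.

0 12/29 60/101 6/29 -1476/2929 -1 1 S
1 3/5 15/26 3/10 -153/260 -1 2 W
2 12/25 60/173 6/25 -1788/4325 0 2 N
3 6/17 6/17 3/17 -6/17 0 1 E
4 12/29 60/101 6/29 -1476/2929 -1 1 S
5 3/5 15/26 3/10 -153/260 -1 2 W
final 0 2 N

n=0: pose=(-1,1,S); sL=12/29, sR=60/101; mL=6/29, mR=-1476/2929; mL+mR=-30/101 → advance -1; mR−mL=-2082/2929 → turn -1·90°
n=1: pose=(-1,2,W); sL=3/5, sR=15/26; mL=3/10, mR=-153/260; mL+mR=-15/52 → advance -1; mR−mL=-231/260 → turn -1·90°
n=2: pose=(0,2,N); sL=12/25, sR=60/173; mL=6/25, mR=-1788/4325; mL+mR=-30/173 → advance -1; mR−mL=-2826/4325 → turn -1·90°
n=3: pose=(0,1,E); sL=6/17, sR=6/17; mL=3/17, mR=-6/17; mL+mR=-3/17 → advance -1; mR−mL=-9/17 → turn -1·90°
n=4: pose=(-1,1,S); sL=12/29, sR=60/101; mL=6/29, mR=-1476/2929; mL+mR=-30/101 → advance -1; mR−mL=-2082/2929 → turn -1·90°
n=5: pose=(-1,2,W); sL=3/5, sR=15/26; mL=3/10, mR=-153/260; mL+mR=-15/52 → advance -1; mR−mL=-231/260 → turn -1·90°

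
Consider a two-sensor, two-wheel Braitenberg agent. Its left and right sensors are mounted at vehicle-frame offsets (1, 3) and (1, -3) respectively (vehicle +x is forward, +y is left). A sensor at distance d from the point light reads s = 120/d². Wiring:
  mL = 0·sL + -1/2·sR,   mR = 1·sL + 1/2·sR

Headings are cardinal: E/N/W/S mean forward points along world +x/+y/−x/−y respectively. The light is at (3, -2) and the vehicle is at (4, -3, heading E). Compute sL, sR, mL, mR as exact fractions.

left sensor world pos  = (5, 0); dL² = 8
right sensor world pos = (5, -6); dR² = 20
sL = 120/8 = 15
sR = 120/20 = 6
mL = 0·sL + -1/2·sR = -3
mR = 1·sL + 1/2·sR = 18

15 6 -3 18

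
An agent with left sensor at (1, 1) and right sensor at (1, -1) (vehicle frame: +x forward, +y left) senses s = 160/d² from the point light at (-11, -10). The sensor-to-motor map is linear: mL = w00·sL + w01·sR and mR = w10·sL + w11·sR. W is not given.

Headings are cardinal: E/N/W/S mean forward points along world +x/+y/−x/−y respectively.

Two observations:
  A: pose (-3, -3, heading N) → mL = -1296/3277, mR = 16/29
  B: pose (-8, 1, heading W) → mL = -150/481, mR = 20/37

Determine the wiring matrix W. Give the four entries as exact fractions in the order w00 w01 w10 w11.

1/2 -1 0 1/2

obs A: pose=(-3,-3,N) → sL=160/113, sR=32/29, mL=-1296/3277, mR=16/29
obs B: pose=(-8,1,W) → sL=20/13, sR=40/37, mL=-150/481, mR=20/37
sensor matrix S = [[160/113, 32/29], [20/13, 40/37]]; det S = -263040/1576237
solve [mL_A; mL_B] = S·[w00; w01] and [mR_A; mR_B] = S·[w10; w11]:
  w00 = 1/2, w01 = -1, w10 = 0, w11 = 1/2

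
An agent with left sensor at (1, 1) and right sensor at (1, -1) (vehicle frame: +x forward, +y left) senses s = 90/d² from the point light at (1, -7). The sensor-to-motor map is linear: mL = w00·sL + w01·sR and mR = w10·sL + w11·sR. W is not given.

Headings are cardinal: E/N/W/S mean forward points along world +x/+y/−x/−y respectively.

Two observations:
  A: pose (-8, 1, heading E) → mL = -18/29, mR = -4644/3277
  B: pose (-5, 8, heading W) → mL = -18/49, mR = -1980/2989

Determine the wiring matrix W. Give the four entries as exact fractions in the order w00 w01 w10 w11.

obs A: pose=(-8,1,E) → sL=18/29, sR=90/113, mL=-18/29, mR=-4644/3277
obs B: pose=(-5,8,W) → sL=18/49, sR=18/61, mL=-18/49, mR=-1980/2989
sensor matrix S = [[18/29, 90/113], [18/49, 18/61]]; det S = -1071792/9794953
solve [mL_A; mL_B] = S·[w00; w01] and [mR_A; mR_B] = S·[w10; w11]:
  w00 = -1, w01 = 0, w10 = -1, w11 = -1

-1 0 -1 -1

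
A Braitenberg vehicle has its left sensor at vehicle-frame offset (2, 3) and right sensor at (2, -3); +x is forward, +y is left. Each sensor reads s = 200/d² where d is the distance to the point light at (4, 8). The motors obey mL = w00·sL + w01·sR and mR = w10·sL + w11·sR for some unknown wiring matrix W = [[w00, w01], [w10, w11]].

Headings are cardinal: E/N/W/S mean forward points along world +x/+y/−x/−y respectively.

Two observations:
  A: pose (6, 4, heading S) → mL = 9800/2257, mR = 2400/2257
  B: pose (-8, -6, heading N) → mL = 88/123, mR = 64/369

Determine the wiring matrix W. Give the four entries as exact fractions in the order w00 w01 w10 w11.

obs A: pose=(6,4,S) → sL=200/61, sR=200/37, mL=9800/2257, mR=2400/2257
obs B: pose=(-8,-6,N) → sL=200/369, sR=8/9, mL=88/123, mR=64/369
sensor matrix S = [[200/61, 200/37], [200/369, 8/9]]; det S = -12800/832833
solve [mL_A; mL_B] = S·[w00; w01] and [mR_A; mR_B] = S·[w10; w11]:
  w00 = 1/2, w01 = 1/2, w10 = -1/2, w11 = 1/2

1/2 1/2 -1/2 1/2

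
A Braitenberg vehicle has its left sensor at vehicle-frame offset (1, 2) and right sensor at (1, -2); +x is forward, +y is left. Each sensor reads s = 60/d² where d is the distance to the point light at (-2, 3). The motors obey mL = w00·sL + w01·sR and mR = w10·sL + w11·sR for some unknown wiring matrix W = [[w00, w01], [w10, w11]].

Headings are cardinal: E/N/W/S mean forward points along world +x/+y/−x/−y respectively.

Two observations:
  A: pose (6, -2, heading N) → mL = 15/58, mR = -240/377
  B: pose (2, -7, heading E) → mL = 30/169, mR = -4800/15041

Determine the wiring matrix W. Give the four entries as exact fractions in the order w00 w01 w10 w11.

0 1/2 -1 1

obs A: pose=(6,-2,N) → sL=15/13, sR=15/29, mL=15/58, mR=-240/377
obs B: pose=(2,-7,E) → sL=60/89, sR=60/169, mL=30/169, mR=-4800/15041
sensor matrix S = [[15/13, 15/29], [60/89, 60/169]]; det S = 345600/5670457
solve [mL_A; mL_B] = S·[w00; w01] and [mR_A; mR_B] = S·[w10; w11]:
  w00 = 0, w01 = 1/2, w10 = -1, w11 = 1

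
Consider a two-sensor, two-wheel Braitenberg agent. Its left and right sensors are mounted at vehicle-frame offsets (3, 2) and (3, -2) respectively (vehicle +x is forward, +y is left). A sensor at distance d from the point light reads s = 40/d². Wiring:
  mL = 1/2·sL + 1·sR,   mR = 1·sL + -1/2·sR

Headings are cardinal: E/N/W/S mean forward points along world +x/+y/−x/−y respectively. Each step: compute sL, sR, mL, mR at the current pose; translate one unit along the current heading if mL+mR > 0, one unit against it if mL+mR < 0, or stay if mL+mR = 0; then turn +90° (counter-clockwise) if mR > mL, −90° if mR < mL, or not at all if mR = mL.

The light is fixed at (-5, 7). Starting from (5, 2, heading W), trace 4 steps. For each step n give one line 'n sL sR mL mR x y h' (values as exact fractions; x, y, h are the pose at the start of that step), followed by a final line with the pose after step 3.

0 20/49 20/29 1270/1421 90/1421 5 2 W
1 40/53 8/25 924/1325 788/1325 4 2 N
2 10/37 2/9 119/333 53/333 4 3 E
3 40/193 40/113 9980/21809 660/21809 5 3 S
final 5 2 W

n=0: pose=(5,2,W); sL=20/49, sR=20/29; mL=1270/1421, mR=90/1421; mL+mR=1360/1421 → advance +1; mR−mL=-1180/1421 → turn -1·90°
n=1: pose=(4,2,N); sL=40/53, sR=8/25; mL=924/1325, mR=788/1325; mL+mR=1712/1325 → advance +1; mR−mL=-136/1325 → turn -1·90°
n=2: pose=(4,3,E); sL=10/37, sR=2/9; mL=119/333, mR=53/333; mL+mR=172/333 → advance +1; mR−mL=-22/111 → turn -1·90°
n=3: pose=(5,3,S); sL=40/193, sR=40/113; mL=9980/21809, mR=660/21809; mL+mR=10640/21809 → advance +1; mR−mL=-9320/21809 → turn -1·90°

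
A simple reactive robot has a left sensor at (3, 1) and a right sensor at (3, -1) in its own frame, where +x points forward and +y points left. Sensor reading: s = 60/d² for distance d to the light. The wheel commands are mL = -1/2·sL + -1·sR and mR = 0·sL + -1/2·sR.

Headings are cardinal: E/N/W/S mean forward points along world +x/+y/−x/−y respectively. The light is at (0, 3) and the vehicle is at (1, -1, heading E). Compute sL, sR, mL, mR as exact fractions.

12/5 60/41 -546/205 -30/41

left sensor world pos  = (4, 0); dL² = 25
right sensor world pos = (4, -2); dR² = 41
sL = 60/25 = 12/5
sR = 60/41 = 60/41
mL = -1/2·sL + -1·sR = -546/205
mR = 0·sL + -1/2·sR = -30/41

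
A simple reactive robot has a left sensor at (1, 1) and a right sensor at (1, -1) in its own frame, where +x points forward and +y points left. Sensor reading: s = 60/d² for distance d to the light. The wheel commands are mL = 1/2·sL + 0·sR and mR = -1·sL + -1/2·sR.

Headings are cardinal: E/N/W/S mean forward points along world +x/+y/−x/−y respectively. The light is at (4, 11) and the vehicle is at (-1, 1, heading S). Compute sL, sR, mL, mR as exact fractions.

60/137 60/157 30/137 -13530/21509

left sensor world pos  = (0, 0); dL² = 137
right sensor world pos = (-2, 0); dR² = 157
sL = 60/137 = 60/137
sR = 60/157 = 60/157
mL = 1/2·sL + 0·sR = 30/137
mR = -1·sL + -1/2·sR = -13530/21509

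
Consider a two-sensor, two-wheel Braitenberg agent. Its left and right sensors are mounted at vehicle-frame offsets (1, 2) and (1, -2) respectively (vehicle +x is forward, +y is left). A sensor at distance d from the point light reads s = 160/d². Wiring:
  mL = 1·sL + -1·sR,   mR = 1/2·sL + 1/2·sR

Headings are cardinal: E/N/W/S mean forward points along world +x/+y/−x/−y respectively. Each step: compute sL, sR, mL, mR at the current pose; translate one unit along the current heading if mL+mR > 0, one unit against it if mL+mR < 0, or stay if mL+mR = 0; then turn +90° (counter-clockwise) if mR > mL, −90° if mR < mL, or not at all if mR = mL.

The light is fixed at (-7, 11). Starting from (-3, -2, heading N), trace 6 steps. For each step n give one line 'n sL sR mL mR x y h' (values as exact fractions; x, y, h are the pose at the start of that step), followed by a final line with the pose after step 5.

0 40/37 8/9 64/333 328/333 -3 -2 N
1 32/41 160/109 -3072/4469 5024/4469 -3 -1 W
2 80/97 16/17 -192/1649 1456/1649 -4 -1 S
3 160/137 160/241 16640/33017 30240/33017 -4 -2 E
4 40/37 8/9 64/333 328/333 -3 -2 N
5 32/41 160/109 -3072/4469 5024/4469 -3 -1 W
final -4 -1 S

n=0: pose=(-3,-2,N); sL=40/37, sR=8/9; mL=64/333, mR=328/333; mL+mR=392/333 → advance +1; mR−mL=88/111 → turn +1·90°
n=1: pose=(-3,-1,W); sL=32/41, sR=160/109; mL=-3072/4469, mR=5024/4469; mL+mR=1952/4469 → advance +1; mR−mL=8096/4469 → turn +1·90°
n=2: pose=(-4,-1,S); sL=80/97, sR=16/17; mL=-192/1649, mR=1456/1649; mL+mR=1264/1649 → advance +1; mR−mL=1648/1649 → turn +1·90°
n=3: pose=(-4,-2,E); sL=160/137, sR=160/241; mL=16640/33017, mR=30240/33017; mL+mR=46880/33017 → advance +1; mR−mL=13600/33017 → turn +1·90°
n=4: pose=(-3,-2,N); sL=40/37, sR=8/9; mL=64/333, mR=328/333; mL+mR=392/333 → advance +1; mR−mL=88/111 → turn +1·90°
n=5: pose=(-3,-1,W); sL=32/41, sR=160/109; mL=-3072/4469, mR=5024/4469; mL+mR=1952/4469 → advance +1; mR−mL=8096/4469 → turn +1·90°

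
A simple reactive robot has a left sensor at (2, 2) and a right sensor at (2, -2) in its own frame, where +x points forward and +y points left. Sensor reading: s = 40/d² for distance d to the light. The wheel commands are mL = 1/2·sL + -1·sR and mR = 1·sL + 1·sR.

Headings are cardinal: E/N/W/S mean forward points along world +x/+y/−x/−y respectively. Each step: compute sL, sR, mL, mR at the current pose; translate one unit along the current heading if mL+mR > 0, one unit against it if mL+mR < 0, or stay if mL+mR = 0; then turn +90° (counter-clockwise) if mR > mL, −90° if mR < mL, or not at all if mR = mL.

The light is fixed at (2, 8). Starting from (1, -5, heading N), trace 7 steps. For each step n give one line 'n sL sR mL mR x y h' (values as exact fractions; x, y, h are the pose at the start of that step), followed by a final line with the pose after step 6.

n=0: pose=(1,-5,N); sL=4/13, sR=20/61; mL=-138/793, mR=504/793; mL+mR=6/13 → advance +1; mR−mL=642/793 → turn +1·90°
n=1: pose=(1,-4,W); sL=8/41, sR=40/109; mL=-1204/4469, mR=2512/4469; mL+mR=12/41 → advance +1; mR−mL=3716/4469 → turn +1·90°
n=2: pose=(0,-4,S); sL=10/49, sR=10/53; mL=-225/2597, mR=1020/2597; mL+mR=15/49 → advance +1; mR−mL=1245/2597 → turn +1·90°
n=3: pose=(0,-5,E); sL=40/121, sR=8/45; mL=-68/5445, mR=2768/5445; mL+mR=60/121 → advance +1; mR−mL=2836/5445 → turn +1·90°
n=4: pose=(1,-5,N); sL=4/13, sR=20/61; mL=-138/793, mR=504/793; mL+mR=6/13 → advance +1; mR−mL=642/793 → turn +1·90°
n=5: pose=(1,-4,W); sL=8/41, sR=40/109; mL=-1204/4469, mR=2512/4469; mL+mR=12/41 → advance +1; mR−mL=3716/4469 → turn +1·90°
n=6: pose=(0,-4,S); sL=10/49, sR=10/53; mL=-225/2597, mR=1020/2597; mL+mR=15/49 → advance +1; mR−mL=1245/2597 → turn +1·90°

0 4/13 20/61 -138/793 504/793 1 -5 N
1 8/41 40/109 -1204/4469 2512/4469 1 -4 W
2 10/49 10/53 -225/2597 1020/2597 0 -4 S
3 40/121 8/45 -68/5445 2768/5445 0 -5 E
4 4/13 20/61 -138/793 504/793 1 -5 N
5 8/41 40/109 -1204/4469 2512/4469 1 -4 W
6 10/49 10/53 -225/2597 1020/2597 0 -4 S
final 0 -5 E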